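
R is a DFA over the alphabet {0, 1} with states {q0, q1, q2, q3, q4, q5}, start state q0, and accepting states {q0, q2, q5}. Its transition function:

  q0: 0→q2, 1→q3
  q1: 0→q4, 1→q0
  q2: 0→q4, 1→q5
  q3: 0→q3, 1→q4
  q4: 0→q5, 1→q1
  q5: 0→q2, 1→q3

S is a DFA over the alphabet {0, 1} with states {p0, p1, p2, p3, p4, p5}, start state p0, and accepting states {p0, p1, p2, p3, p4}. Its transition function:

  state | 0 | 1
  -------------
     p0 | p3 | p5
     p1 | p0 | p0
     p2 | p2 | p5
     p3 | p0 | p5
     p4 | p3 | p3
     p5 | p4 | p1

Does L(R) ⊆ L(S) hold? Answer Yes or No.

The string 01 is in L(R) but not in L(S).
So L(R) ⊄ L(S).

No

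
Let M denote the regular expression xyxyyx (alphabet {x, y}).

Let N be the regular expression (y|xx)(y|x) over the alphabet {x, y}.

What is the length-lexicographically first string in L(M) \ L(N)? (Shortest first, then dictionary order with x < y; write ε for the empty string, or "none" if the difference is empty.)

xyxyyx

The string xyxyyx is accepted by M but not by N.
No shorter string lies in the difference, and xyxyyx is the lexicographically first length-6 string in L(M) \ L(N).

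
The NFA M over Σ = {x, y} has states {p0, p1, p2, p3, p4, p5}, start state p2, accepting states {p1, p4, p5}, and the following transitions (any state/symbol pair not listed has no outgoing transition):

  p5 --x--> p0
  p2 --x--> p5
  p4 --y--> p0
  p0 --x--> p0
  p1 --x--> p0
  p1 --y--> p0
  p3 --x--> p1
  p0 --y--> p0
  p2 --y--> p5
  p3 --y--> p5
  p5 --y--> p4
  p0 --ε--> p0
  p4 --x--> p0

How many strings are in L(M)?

The useful subgraph on states {p2, p4, p5} is acyclic, so L(M) is finite; the longest accepting path visits 3 useful states, giving maximum string length 2.
Counting accepting paths from p2 by length: 2 of length 1, 2 of length 2. Total 4.

4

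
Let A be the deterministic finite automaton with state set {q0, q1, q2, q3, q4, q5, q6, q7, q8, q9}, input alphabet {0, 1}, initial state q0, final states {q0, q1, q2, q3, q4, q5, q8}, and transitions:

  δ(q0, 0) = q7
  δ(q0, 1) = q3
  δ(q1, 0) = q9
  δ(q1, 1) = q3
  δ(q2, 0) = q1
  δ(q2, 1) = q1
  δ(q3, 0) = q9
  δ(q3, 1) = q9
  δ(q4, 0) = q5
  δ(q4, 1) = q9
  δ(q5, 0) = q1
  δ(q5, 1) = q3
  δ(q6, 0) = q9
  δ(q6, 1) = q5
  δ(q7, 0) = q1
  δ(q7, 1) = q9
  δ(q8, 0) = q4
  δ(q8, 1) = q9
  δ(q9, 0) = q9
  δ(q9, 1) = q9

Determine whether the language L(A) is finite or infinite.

finite

The useful states (reachable from q0 and able to reach an accepting state) are {q0, q1, q3, q7}.
Restricted to these states the transition graph has no cycle, so every accepting path has bounded length and L is finite.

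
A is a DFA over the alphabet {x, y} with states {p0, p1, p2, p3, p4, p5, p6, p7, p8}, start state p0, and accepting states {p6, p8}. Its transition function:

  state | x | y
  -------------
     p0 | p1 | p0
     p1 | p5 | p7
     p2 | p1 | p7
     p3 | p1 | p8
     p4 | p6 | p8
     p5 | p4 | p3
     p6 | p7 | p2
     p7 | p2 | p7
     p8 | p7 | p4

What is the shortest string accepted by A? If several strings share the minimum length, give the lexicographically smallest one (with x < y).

xxxx

A breadth-first search from p0 reaches an accepting state first via the path p0 → p1 → p5 → p4 → p6 on input xxxx.
No string of length < 4 is accepted (BFS exhausts all shorter strings without reaching an accepting state), and xxxx is the lexicographically least accepting string of length 4.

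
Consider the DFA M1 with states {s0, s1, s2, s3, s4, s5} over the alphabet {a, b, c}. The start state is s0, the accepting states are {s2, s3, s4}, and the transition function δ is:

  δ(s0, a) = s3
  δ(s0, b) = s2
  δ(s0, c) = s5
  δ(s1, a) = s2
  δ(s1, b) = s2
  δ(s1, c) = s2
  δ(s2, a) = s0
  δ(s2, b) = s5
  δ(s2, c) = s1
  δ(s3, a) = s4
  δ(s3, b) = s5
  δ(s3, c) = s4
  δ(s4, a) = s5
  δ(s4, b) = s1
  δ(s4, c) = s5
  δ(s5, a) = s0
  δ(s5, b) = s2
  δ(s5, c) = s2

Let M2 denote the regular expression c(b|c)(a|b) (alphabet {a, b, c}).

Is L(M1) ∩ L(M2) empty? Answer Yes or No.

Yes

Converting the expression M2 to a DFA (subset construction, then merging equivalent states) gives the minimal DFA with states {r0, r1, r2, r3, r4}, start state r0, accepting states {r4} and transitions r0: a→r1, b→r1, c→r2; r1: a→r1, b→r1, c→r1; r2: a→r1, b→r3, c→r3; r3: a→r4, b→r4, c→r1; r4: a→r1, b→r1, c→r1.
Exploring the product automaton M1 × M2 from the start pair (s0, r0), following both machines on each input symbol, reaches 11 state pairs: (s0, r0), (s3, r1), (s2, r1), (s5, r2), (s4, r1), (s5, r1), (s0, r1), (s1, r1), (s2, r3), (s0, r4), (s5, r4).
M1 accepts in {s2, s3, s4} and M2 accepts in {r4}; no reachable pair has both components accepting, so no string drives both machines to acceptance simultaneously and L(M1) ∩ L(M2) = ∅.
So no string is accepted by both, and the intersection is empty.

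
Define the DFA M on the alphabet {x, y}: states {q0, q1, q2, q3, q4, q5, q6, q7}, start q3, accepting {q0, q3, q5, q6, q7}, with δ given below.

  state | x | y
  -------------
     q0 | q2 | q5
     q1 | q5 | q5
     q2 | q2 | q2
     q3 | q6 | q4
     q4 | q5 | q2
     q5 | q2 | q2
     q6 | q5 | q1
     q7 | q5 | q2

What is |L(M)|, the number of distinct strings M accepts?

The useful subgraph on states {q1, q3, q4, q5, q6} is acyclic, so L(M) is finite; the longest accepting path visits 4 useful states, giving maximum string length 3.
Counting accepting paths from q3 by length: 1 of length 0, 1 of length 1, 2 of length 2, 2 of length 3. Total 6.

6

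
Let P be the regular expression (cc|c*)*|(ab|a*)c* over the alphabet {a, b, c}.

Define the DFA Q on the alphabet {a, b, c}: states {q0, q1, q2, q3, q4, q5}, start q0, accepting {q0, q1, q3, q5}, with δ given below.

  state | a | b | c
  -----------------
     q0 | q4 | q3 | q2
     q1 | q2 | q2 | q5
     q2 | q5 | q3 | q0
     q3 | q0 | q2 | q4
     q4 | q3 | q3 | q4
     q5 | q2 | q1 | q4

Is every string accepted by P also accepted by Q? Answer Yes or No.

The string a is in L(P) but not in L(Q).
So L(P) ⊄ L(Q).

No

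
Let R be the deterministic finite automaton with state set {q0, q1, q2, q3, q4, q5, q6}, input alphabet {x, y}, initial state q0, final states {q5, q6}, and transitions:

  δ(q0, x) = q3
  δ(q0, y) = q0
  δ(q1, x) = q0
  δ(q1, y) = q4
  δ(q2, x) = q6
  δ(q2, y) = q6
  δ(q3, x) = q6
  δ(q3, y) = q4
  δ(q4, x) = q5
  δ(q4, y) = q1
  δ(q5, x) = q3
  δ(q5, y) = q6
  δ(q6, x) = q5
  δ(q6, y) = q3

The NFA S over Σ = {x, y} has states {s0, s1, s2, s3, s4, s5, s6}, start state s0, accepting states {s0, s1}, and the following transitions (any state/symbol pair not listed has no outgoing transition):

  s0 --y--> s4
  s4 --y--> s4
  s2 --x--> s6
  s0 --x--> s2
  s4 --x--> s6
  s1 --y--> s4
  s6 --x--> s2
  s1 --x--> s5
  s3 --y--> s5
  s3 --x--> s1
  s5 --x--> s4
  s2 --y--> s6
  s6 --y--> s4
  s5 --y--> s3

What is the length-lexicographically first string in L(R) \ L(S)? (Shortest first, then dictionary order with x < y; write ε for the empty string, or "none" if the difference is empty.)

The string xx is accepted by R but not by S.
No shorter string lies in the difference, and xx is the lexicographically first length-2 string in L(R) \ L(S).

xx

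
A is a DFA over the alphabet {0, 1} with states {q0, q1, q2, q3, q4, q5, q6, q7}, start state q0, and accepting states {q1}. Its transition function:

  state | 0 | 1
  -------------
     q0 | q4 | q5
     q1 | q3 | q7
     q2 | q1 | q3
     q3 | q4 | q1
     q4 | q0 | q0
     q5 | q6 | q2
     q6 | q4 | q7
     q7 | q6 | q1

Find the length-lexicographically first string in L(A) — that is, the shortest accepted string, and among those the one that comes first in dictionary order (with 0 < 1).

110

A breadth-first search from q0 reaches an accepting state first via the path q0 → q5 → q2 → q1 on input 110.
No string of length < 3 is accepted (BFS exhausts all shorter strings without reaching an accepting state), and 110 is the lexicographically least accepting string of length 3.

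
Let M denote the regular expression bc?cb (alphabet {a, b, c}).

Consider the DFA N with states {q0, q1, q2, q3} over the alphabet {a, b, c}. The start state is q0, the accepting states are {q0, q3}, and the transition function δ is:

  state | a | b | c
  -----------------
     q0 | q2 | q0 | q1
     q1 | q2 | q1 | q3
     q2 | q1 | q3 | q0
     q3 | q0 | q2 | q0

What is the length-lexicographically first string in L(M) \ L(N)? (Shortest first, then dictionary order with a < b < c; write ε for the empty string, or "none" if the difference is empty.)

bcb

The string bcb is accepted by M but not by N.
No shorter string lies in the difference, and bcb is the lexicographically first length-3 string in L(M) \ L(N).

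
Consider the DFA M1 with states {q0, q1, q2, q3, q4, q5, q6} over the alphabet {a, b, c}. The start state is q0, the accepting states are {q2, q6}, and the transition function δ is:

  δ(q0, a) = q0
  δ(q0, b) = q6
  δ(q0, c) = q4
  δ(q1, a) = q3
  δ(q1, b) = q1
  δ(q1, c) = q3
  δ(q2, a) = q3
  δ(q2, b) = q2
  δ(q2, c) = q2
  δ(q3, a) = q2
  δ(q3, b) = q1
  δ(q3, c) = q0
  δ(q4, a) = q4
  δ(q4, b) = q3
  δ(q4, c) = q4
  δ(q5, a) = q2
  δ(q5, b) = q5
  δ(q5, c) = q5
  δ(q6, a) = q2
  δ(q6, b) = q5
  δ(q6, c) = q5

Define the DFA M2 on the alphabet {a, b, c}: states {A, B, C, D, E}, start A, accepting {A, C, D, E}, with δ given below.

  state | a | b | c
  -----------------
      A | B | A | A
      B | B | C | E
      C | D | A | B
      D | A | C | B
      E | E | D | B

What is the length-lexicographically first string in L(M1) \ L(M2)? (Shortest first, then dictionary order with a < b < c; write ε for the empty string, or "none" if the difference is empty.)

The string ba is accepted by M1 but not by M2.
No shorter string lies in the difference, and ba is the lexicographically first length-2 string in L(M1) \ L(M2).

ba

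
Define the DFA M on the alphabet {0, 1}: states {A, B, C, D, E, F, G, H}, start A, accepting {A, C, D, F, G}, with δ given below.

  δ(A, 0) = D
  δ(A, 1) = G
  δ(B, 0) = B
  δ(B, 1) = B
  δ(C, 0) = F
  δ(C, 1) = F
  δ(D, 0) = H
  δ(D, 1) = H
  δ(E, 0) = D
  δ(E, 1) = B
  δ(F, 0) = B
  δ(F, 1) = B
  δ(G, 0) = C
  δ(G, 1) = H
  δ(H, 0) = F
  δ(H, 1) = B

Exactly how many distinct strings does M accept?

The useful subgraph on states {A, C, D, F, G, H} is acyclic, so L(M) is finite; the longest accepting path visits 4 useful states, giving maximum string length 3.
Counting accepting paths from A by length: 1 of length 0, 2 of length 1, 1 of length 2, 5 of length 3. Total 9.

9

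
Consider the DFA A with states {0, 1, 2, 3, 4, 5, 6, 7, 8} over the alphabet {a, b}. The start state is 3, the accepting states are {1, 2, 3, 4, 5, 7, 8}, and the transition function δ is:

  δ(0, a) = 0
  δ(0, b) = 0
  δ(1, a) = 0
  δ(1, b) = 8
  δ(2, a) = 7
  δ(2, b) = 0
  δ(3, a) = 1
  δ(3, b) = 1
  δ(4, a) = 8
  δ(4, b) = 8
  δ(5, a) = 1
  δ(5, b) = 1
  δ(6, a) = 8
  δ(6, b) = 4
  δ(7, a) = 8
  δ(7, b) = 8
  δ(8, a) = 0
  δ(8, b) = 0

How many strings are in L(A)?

The useful subgraph on states {1, 3, 8} is acyclic, so L(A) is finite; the longest accepting path visits 3 useful states, giving maximum string length 2.
Counting accepting paths from 3 by length: 1 of length 0, 2 of length 1, 2 of length 2. Total 5.

5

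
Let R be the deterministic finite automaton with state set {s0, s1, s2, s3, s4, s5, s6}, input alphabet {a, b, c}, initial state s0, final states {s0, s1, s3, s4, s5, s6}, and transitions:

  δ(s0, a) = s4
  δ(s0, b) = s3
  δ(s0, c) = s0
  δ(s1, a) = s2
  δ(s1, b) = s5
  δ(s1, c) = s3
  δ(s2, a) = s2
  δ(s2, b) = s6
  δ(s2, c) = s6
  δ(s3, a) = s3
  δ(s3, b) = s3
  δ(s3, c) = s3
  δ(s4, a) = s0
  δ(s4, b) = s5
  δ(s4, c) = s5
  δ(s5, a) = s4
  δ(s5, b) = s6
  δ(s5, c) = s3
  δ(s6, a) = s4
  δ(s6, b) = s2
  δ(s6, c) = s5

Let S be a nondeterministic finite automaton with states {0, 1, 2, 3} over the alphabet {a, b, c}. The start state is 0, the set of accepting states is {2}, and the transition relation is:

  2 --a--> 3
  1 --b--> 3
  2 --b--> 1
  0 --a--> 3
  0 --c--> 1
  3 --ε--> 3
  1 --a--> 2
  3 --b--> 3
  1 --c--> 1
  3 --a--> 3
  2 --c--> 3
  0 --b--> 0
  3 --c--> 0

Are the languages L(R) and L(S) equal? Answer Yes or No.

No

The empty string ε is accepted by R but rejected by S.
So L(R) ≠ L(S).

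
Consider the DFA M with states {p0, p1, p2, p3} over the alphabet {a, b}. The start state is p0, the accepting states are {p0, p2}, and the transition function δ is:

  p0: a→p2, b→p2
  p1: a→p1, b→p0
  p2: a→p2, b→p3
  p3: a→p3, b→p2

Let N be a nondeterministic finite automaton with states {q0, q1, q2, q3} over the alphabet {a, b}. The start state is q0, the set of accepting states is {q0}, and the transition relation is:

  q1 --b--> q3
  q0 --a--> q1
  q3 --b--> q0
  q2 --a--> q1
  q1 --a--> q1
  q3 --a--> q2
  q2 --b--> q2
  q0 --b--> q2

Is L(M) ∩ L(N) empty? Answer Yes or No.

The empty string ε is accepted by both M and N.
Hence L(M) ∩ L(N) ≠ ∅.

No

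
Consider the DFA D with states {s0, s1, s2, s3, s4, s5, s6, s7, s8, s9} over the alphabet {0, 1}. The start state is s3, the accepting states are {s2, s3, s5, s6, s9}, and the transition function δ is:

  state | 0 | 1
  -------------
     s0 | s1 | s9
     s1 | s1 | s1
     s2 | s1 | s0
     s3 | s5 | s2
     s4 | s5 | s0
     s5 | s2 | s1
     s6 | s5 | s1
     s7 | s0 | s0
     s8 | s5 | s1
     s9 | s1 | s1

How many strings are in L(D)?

6

The useful subgraph on states {s0, s2, s3, s5, s9} is acyclic, so L(D) is finite; the longest accepting path visits 5 useful states, giving maximum string length 4.
Counting accepting paths from s3 by length: 1 of length 0, 2 of length 1, 1 of length 2, 1 of length 3, 1 of length 4. Total 6.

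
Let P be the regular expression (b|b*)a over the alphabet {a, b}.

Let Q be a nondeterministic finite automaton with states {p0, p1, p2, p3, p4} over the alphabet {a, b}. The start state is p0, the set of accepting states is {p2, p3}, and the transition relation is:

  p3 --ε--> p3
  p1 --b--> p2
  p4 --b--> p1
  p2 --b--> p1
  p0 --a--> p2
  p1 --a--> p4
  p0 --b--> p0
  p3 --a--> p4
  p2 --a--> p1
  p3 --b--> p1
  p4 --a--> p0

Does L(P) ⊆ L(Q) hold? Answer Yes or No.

Yes

Converting the expression P to a DFA (subset construction, then merging equivalent states) gives the minimal DFA with states {r0, r1, r2}, start state r0, accepting states {r1} and transitions r0: a→r1, b→r0; r1: a→r2, b→r2; r2: a→r2, b→r2.
Exploring the product automaton P × Q from the start pair (r0, p0), following both machines on each input symbol, reaches 6 state pairs: (r0, p0), (r1, p2), (r2, p1), (r2, p4), (r2, p2), (r2, p0).
P accepts in {r1} and Q accepts in {p2, p3}. The reachable pairs whose P-component is accepting are (r1, p2); in each of them the Q-component is accepting too, so the product for L(P) \ L(Q) (P-component accepting, Q-component rejecting) has no reachable accepting pair and the difference is empty.
Hence every string in L(P) is also in L(Q).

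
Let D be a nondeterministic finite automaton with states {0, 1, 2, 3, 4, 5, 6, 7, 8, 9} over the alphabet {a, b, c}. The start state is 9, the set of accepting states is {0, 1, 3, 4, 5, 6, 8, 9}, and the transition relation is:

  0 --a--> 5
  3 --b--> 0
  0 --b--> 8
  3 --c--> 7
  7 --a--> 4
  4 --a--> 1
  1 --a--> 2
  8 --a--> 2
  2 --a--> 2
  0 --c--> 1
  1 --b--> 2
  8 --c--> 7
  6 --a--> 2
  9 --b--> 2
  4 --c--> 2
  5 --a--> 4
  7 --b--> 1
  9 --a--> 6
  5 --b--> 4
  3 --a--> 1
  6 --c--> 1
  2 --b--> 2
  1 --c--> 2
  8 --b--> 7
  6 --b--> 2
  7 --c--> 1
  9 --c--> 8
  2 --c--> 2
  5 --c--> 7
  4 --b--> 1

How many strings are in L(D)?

The useful subgraph on states {1, 4, 6, 7, 8, 9} is acyclic, so L(D) is finite; the longest accepting path visits 5 useful states, giving maximum string length 4.
Counting accepting paths from 9 by length: 1 of length 0, 2 of length 1, 1 of length 2, 6 of length 3, 4 of length 4. Total 14.

14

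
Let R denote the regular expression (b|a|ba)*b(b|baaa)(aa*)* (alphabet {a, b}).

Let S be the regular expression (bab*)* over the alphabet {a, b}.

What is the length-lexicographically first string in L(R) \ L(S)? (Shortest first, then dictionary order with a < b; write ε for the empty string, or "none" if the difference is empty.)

bb

The string bb is accepted by R but not by S.
No shorter string lies in the difference, and bb is the lexicographically first length-2 string in L(R) \ L(S).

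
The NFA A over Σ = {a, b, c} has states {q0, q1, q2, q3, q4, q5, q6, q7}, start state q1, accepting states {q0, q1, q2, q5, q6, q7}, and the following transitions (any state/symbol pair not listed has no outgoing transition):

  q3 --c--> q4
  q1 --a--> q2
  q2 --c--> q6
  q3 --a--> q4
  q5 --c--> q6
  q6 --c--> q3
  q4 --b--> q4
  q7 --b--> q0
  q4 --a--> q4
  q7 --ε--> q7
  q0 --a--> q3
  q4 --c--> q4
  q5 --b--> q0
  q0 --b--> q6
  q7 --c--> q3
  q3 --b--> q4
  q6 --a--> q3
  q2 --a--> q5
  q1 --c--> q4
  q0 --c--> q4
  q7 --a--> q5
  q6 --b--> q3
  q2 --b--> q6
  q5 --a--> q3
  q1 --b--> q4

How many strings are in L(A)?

8

The useful subgraph on states {q0, q1, q2, q5, q6} is acyclic, so L(A) is finite; the longest accepting path visits 5 useful states, giving maximum string length 4.
Counting accepting paths from q1 by length: 1 of length 0, 1 of length 1, 3 of length 2, 2 of length 3, 1 of length 4. Total 8.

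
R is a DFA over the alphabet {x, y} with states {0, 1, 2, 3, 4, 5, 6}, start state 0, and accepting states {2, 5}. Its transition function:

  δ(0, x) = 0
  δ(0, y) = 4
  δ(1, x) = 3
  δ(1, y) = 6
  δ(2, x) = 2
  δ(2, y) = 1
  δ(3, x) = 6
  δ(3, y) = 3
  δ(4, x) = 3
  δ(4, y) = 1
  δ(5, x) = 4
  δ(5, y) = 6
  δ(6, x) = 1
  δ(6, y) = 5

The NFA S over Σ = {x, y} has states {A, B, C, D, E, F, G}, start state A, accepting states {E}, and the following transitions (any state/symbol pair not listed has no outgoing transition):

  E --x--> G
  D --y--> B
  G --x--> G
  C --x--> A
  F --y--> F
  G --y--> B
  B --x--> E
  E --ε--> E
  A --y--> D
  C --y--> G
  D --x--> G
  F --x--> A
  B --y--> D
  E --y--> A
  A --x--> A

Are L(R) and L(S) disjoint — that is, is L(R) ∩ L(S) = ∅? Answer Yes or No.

Yes

Exploring the product automaton R × S from the start pair (0, A), following both machines on each input symbol, reaches 23 state pairs: (0, A), (4, D), (3, G), (1, B), (6, G), (3, B), (3, E), (6, D), (1, G), (5, B), (6, E), (3, D), (3, A), (6, B), (4, E), (5, A), (6, A), (1, E), (5, D), (1, A), (4, A), (4, G), (1, D).
R accepts in {2, 5} and S accepts in {E}; no reachable pair has both components accepting, so no string drives both machines to acceptance simultaneously and L(R) ∩ L(S) = ∅.
So no string is accepted by both, and the intersection is empty.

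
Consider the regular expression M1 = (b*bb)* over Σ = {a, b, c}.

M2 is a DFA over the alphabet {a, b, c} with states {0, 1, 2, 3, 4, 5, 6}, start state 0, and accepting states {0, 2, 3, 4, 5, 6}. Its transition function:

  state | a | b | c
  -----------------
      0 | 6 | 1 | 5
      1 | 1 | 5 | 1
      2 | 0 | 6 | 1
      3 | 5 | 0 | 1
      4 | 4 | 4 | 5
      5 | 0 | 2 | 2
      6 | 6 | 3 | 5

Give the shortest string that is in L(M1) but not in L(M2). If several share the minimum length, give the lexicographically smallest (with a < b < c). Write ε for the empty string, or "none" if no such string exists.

bbbbbbb

The string bbbbbbb is accepted by M1 but not by M2.
No shorter string lies in the difference, and bbbbbbb is the lexicographically first length-7 string in L(M1) \ L(M2).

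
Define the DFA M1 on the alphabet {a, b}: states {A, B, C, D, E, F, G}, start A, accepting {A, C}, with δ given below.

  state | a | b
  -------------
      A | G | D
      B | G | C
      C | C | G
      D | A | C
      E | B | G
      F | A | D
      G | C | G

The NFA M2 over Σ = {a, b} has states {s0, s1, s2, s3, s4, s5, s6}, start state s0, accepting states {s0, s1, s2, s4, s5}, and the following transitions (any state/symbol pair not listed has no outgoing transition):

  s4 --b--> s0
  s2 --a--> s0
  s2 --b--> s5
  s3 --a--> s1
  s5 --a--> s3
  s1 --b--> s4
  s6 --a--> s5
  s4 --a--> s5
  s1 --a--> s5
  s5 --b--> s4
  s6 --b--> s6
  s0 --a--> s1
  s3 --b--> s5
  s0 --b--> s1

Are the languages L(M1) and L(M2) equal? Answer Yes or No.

No

The string aaa is accepted by M1 but rejected by M2.
So L(M1) ≠ L(M2).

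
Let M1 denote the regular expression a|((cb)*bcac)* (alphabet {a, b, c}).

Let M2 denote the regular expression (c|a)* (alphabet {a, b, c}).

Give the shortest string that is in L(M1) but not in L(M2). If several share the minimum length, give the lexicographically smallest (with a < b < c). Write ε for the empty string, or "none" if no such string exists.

The string bcac is accepted by M1 but not by M2.
No shorter string lies in the difference, and bcac is the lexicographically first length-4 string in L(M1) \ L(M2).

bcac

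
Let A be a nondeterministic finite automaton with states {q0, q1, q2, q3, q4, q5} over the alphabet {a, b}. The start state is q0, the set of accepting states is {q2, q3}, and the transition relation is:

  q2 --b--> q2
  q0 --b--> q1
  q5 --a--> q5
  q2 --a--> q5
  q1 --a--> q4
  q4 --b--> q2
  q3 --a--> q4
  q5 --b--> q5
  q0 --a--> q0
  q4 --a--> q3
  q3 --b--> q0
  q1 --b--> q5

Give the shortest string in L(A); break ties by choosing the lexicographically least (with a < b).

A breadth-first search from q0 reaches an accepting state first via the path q0 → q1 → q4 → q3 on input baa.
No string of length < 3 is accepted (BFS exhausts all shorter strings without reaching an accepting state), and baa is the lexicographically least accepting string of length 3.

baa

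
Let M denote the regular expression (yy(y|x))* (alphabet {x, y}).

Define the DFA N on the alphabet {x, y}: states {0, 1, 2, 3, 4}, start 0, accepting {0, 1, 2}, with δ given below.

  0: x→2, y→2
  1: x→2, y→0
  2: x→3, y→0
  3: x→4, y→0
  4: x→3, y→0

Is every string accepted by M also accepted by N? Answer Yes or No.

No

The string yyxyyx is in L(M) but not in L(N).
So L(M) ⊄ L(N).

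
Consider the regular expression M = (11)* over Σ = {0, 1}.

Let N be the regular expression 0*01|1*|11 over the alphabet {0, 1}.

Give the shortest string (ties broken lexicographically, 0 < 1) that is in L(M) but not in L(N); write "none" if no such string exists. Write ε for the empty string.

Converting the expression M to a DFA (subset construction, then merging equivalent states) gives the minimal DFA with states {m0, m1, m2}, start state m0, accepting states {m0} and transitions m0: 0→m1, 1→m2; m1: 0→m1, 1→m1; m2: 0→m1, 1→m0.
Converting the expression N to a DFA (subset construction, then merging equivalent states) gives the minimal DFA with states {n0, n1, n2, n3, n4}, start state n0, accepting states {n0, n2, n3} and transitions n0: 0→n1, 1→n2; n1: 0→n1, 1→n3; n2: 0→n4, 1→n2; n3: 0→n4, 1→n4; n4: 0→n4, 1→n4.
Exploring the product automaton M × N from the start pair (m0, n0), following both machines on each input symbol, reaches 6 state pairs: (m0, n0), (m1, n1), (m2, n2), (m1, n3), (m1, n4), (m0, n2).
M accepts in {m0} and N accepts in {n0, n2, n3}. The reachable pairs whose M-component is accepting are (m0, n0), (m0, n2); in each of them the N-component is accepting too, so the product for L(M) \ L(N) (M-component accepting, N-component rejecting) has no reachable accepting pair and the difference is empty.
So every string accepted by M is also accepted by N: L(M) \ L(N) = ∅ and there is no such string.

none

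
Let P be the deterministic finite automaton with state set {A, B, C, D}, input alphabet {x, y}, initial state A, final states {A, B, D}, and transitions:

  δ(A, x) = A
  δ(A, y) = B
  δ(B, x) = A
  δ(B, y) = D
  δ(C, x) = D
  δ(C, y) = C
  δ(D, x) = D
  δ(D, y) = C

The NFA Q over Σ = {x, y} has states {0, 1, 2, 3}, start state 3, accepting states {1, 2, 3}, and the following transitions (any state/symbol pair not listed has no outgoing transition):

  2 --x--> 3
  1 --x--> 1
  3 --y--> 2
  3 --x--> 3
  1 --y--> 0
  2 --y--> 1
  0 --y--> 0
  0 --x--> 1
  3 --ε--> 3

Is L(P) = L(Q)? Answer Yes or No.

Exploring the product automaton P × Q from the start pair (A, 3), following both machines on each input symbol, reaches 4 state pairs: (A, 3), (B, 2), (D, 1), (C, 0).
P accepts in {A, B, D} and Q accepts in {1, 2, 3}. In every reachable pair the two components are either both accepting — (A, 3), (B, 2), (D, 1) — or both non-accepting, so no string is accepted by exactly one of the machines: L(P) \ L(Q) and L(Q) \ L(P) are both empty.
Hence every string is accepted by P iff it is accepted by Q, and the two languages coincide.

Yes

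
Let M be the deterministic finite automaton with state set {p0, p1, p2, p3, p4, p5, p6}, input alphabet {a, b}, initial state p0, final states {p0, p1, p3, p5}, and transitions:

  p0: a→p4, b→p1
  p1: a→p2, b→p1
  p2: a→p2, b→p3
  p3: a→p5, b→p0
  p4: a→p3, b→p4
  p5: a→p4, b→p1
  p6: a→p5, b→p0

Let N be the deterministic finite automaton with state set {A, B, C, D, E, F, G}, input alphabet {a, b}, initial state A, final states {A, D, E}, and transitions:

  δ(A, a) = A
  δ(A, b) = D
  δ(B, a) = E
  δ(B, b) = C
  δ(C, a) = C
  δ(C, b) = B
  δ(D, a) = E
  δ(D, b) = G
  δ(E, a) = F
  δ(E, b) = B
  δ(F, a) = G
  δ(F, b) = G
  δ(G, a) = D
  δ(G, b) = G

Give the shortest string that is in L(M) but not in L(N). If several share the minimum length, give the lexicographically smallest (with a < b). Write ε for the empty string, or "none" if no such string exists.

The string bb is accepted by M but not by N.
No shorter string lies in the difference, and bb is the lexicographically first length-2 string in L(M) \ L(N).

bb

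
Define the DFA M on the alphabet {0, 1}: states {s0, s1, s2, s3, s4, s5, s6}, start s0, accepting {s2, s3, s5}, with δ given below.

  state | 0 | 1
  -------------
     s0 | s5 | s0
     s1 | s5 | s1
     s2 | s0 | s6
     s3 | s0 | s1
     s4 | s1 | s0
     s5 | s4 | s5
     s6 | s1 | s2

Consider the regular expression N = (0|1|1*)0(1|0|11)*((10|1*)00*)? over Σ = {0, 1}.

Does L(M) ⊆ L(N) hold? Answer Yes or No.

Converting the expression N to a DFA (subset construction, then merging equivalent states) gives the minimal DFA with states {n0, n1}, start state n0, accepting states {n1} and transitions n0: 0→n1, 1→n0; n1: 0→n1, 1→n1.
Exploring the product automaton M × N from the start pair (s0, n0), following both machines on each input symbol, reaches 5 state pairs: (s0, n0), (s5, n1), (s4, n1), (s1, n1), (s0, n1).
M accepts in {s2, s3, s5} and N accepts in {n1}. The reachable pairs whose M-component is accepting are (s5, n1); in each of them the N-component is accepting too, so the product for L(M) \ L(N) (M-component accepting, N-component rejecting) has no reachable accepting pair and the difference is empty.
Hence every string in L(M) is also in L(N).

Yes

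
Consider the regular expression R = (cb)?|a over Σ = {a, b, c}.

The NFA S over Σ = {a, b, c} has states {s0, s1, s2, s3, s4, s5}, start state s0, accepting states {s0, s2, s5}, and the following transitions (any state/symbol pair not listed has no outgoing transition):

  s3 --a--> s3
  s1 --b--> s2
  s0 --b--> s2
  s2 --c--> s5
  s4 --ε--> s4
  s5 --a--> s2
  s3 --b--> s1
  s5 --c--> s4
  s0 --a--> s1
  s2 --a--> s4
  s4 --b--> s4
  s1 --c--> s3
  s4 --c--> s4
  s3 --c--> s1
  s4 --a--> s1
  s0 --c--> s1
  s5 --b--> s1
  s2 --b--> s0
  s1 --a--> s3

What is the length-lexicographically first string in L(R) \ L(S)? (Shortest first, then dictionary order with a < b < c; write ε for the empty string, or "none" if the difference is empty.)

a

The string a is accepted by R but not by S.
No shorter string lies in the difference, and a is the lexicographically first length-1 string in L(R) \ L(S).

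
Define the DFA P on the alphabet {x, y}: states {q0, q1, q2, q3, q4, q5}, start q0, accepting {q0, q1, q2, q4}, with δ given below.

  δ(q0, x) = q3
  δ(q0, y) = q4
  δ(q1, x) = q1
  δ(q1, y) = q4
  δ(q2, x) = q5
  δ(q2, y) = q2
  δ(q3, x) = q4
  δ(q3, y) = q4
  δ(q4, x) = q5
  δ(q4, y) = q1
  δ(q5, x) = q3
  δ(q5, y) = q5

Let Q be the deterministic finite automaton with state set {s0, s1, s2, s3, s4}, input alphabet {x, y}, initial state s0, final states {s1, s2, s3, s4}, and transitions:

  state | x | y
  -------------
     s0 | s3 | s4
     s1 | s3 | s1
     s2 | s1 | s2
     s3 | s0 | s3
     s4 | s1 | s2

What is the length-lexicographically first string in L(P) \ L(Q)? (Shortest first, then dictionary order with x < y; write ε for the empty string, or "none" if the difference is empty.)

ε

The empty string ε is accepted by P but not by Q.
Since ε is the unique shortest string, it is the required witness.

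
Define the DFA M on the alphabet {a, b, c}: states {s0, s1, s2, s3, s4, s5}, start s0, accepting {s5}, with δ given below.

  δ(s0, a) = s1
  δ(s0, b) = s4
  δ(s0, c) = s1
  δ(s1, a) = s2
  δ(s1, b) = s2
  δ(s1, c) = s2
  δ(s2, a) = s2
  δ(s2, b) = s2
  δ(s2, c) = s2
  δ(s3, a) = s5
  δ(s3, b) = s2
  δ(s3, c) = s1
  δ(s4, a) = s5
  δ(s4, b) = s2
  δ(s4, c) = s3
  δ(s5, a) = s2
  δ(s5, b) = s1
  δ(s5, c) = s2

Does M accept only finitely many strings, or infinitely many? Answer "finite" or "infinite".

finite

The useful states (reachable from s0 and able to reach an accepting state) are {s0, s3, s4, s5}.
Restricted to these states the transition graph has no cycle, so every accepting path has bounded length and L is finite.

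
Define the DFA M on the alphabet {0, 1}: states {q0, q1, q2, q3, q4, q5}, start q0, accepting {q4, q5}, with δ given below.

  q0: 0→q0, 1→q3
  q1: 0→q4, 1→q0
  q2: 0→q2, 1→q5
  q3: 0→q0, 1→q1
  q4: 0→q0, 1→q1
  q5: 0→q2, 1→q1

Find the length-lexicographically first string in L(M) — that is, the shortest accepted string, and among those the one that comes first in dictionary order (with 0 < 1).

A breadth-first search from q0 reaches an accepting state first via the path q0 → q3 → q1 → q4 on input 110.
No string of length < 3 is accepted (BFS exhausts all shorter strings without reaching an accepting state), and 110 is the lexicographically least accepting string of length 3.

110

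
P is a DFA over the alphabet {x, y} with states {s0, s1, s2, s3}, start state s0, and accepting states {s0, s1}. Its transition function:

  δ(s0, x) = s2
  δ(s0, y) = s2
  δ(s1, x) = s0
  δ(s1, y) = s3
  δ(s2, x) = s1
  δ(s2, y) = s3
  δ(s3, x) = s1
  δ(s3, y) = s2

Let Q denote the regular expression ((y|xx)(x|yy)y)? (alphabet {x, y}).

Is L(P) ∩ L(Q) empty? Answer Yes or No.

No

The empty string ε is accepted by both P and Q.
Hence L(P) ∩ L(Q) ≠ ∅.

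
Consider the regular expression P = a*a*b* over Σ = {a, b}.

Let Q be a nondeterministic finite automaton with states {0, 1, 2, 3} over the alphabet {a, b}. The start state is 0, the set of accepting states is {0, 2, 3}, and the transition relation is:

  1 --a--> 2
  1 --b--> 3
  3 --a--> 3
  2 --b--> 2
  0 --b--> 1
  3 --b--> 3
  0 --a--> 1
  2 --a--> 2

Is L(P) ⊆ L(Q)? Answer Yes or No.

No

The string a is in L(P) but not in L(Q).
So L(P) ⊄ L(Q).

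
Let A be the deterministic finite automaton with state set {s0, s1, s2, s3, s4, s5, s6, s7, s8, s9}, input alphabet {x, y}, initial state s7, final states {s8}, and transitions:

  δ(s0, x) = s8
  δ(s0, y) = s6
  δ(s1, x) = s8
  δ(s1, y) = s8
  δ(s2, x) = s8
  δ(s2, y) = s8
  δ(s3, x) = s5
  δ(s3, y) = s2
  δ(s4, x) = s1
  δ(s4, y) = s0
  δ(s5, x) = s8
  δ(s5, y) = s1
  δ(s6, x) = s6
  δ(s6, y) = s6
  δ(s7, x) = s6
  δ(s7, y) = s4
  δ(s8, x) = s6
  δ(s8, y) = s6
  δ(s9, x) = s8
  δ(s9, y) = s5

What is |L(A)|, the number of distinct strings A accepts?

3

The useful subgraph on states {s0, s1, s4, s7, s8} is acyclic, so L(A) is finite; the longest accepting path visits 4 useful states, giving maximum string length 3.
Counting accepting paths from s7 by length: 3 of length 3. Total 3.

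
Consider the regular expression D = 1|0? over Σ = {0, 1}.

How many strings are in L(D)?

3

The expression has no Kleene star, so L(D) is finite. Expanding the alternatives gives {ε, 0, 1}.
That is 1 of length 0, 2 of length 1: 3 strings in all.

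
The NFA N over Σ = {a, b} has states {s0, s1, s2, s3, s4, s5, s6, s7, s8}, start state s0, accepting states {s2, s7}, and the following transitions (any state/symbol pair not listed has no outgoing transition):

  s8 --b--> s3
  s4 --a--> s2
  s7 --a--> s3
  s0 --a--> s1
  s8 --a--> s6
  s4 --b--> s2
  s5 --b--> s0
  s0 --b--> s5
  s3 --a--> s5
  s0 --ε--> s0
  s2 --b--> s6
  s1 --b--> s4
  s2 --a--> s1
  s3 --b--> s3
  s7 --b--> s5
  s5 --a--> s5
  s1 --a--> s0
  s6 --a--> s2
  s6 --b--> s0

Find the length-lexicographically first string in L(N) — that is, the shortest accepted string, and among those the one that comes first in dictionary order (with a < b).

A breadth-first search from s0 reaches an accepting state first via the path s0 → s1 → s4 → s2 on input aba.
No string of length < 3 is accepted (BFS exhausts all shorter strings without reaching an accepting state), and aba is the lexicographically least accepting string of length 3.

aba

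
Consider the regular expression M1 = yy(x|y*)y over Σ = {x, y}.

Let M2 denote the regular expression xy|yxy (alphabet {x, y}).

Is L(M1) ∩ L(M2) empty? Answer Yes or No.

Converting the expression M1 to a DFA (subset construction, then merging equivalent states) gives the minimal DFA with states {r0, r1, r2, r3, r4, r5, r6}, start state r0, accepting states {r5, r6} and transitions r0: x→r1, y→r2; r1: x→r1, y→r1; r2: x→r1, y→r3; r3: x→r4, y→r5; r4: x→r1, y→r6; r5: x→r1, y→r5; r6: x→r1, y→r1.
Converting the expression M2 to a DFA (subset construction, then merging equivalent states) gives the minimal DFA with states {t0, t1, t2, t3, t4}, start state t0, accepting states {t4} and transitions t0: x→t1, y→t2; t1: x→t3, y→t4; t2: x→t1, y→t3; t3: x→t3, y→t3; t4: x→t3, y→t3.
Exploring the product automaton M1 × M2 from the start pair (r0, t0), following both machines on each input symbol, reaches 9 state pairs: (r0, t0), (r1, t1), (r2, t2), (r1, t3), (r1, t4), (r3, t3), (r4, t3), (r5, t3), (r6, t3).
M1 accepts in {r5, r6} and M2 accepts in {t4}; no reachable pair has both components accepting, so no string drives both machines to acceptance simultaneously and L(M1) ∩ L(M2) = ∅.
So no string is accepted by both, and the intersection is empty.

Yes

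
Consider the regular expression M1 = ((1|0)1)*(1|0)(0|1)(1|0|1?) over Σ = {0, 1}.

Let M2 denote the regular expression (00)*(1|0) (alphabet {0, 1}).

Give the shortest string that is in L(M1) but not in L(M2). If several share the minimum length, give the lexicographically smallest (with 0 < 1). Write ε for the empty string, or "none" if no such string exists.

The string 00 is accepted by M1 but not by M2.
No shorter string lies in the difference, and 00 is the lexicographically first length-2 string in L(M1) \ L(M2).

00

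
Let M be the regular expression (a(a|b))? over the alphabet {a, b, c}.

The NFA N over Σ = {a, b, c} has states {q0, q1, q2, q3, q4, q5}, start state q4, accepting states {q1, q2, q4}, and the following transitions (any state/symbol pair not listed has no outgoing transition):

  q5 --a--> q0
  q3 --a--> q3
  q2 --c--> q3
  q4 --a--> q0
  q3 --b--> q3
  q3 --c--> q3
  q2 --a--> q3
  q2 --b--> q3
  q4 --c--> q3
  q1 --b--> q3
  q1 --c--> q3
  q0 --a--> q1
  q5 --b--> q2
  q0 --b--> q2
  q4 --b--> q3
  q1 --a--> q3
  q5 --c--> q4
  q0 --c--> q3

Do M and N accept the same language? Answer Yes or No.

Converting the expression M to a DFA (subset construction, then merging equivalent states) gives the minimal DFA with states {m0, m1, m2, m3}, start state m0, accepting states {m0, m3} and transitions m0: a→m1, b→m2, c→m2; m1: a→m3, b→m3, c→m2; m2: a→m2, b→m2, c→m2; m3: a→m2, b→m2, c→m2.
Exploring the product automaton M × N from the start pair (m0, q4), following both machines on each input symbol, reaches 5 state pairs: (m0, q4), (m1, q0), (m2, q3), (m3, q1), (m3, q2).
M accepts in {m0, m3} and N accepts in {q1, q2, q4}. In every reachable pair the two components are either both accepting — (m0, q4), (m3, q1), (m3, q2) — or both non-accepting, so no string is accepted by exactly one of the machines: L(M) \ L(N) and L(N) \ L(M) are both empty.
Hence every string is accepted by M iff it is accepted by N, and the two languages coincide.

Yes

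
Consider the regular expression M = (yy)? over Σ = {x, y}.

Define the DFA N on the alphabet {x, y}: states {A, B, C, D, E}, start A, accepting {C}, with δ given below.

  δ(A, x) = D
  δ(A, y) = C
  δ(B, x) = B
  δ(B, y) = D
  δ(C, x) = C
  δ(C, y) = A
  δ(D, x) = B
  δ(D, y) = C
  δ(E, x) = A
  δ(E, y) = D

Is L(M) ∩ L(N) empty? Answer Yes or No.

Converting the expression M to a DFA (subset construction, then merging equivalent states) gives the minimal DFA with states {m0, m1, m2, m3}, start state m0, accepting states {m0, m3} and transitions m0: x→m1, y→m2; m1: x→m1, y→m1; m2: x→m1, y→m3; m3: x→m1, y→m1.
Exploring the product automaton M × N from the start pair (m0, A), following both machines on each input symbol, reaches 7 state pairs: (m0, A), (m1, D), (m2, C), (m1, B), (m1, C), (m3, A), (m1, A).
M accepts in {m0, m3} and N accepts in {C}; no reachable pair has both components accepting, so no string drives both machines to acceptance simultaneously and L(M) ∩ L(N) = ∅.
So no string is accepted by both, and the intersection is empty.

Yes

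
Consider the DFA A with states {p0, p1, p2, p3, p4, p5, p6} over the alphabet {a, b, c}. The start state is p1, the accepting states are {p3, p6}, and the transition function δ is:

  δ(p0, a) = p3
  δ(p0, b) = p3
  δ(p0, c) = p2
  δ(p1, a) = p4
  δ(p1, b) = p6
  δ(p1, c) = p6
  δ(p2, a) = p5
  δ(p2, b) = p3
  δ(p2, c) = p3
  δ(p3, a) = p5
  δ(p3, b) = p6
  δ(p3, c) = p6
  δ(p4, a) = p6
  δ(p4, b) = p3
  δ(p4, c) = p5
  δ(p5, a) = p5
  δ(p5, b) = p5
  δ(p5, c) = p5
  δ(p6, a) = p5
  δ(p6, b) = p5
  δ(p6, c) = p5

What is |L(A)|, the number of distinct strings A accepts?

6

The useful subgraph on states {p1, p3, p4, p6} is acyclic, so L(A) is finite; the longest accepting path visits 4 useful states, giving maximum string length 3.
Counting accepting paths from p1 by length: 2 of length 1, 2 of length 2, 2 of length 3. Total 6.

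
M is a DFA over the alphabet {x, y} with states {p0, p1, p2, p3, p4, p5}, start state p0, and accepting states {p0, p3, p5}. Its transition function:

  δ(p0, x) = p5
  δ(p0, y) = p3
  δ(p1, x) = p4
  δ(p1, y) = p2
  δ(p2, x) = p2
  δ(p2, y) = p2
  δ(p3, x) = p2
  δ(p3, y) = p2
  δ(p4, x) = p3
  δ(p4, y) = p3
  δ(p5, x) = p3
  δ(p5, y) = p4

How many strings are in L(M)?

6

The useful subgraph on states {p0, p3, p4, p5} is acyclic, so L(M) is finite; the longest accepting path visits 4 useful states, giving maximum string length 3.
Counting accepting paths from p0 by length: 1 of length 0, 2 of length 1, 1 of length 2, 2 of length 3. Total 6.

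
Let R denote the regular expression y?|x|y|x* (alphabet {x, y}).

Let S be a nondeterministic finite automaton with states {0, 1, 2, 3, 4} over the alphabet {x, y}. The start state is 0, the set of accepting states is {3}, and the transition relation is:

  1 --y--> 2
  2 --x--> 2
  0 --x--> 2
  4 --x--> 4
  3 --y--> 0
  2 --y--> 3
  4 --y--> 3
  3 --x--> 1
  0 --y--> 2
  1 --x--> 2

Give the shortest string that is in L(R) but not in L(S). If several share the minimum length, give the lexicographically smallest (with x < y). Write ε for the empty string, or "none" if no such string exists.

The empty string ε is accepted by R but not by S.
Since ε is the unique shortest string, it is the required witness.

ε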